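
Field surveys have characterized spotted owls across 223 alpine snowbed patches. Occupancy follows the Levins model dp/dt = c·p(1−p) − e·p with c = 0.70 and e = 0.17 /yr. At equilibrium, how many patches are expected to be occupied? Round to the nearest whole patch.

169

p* = 1 − e/c = 1 − 0.17/0.70 = 0.7571.
Expected occupied patches = N × p* = 223 × 0.7571 = 168.84 ≈ 169.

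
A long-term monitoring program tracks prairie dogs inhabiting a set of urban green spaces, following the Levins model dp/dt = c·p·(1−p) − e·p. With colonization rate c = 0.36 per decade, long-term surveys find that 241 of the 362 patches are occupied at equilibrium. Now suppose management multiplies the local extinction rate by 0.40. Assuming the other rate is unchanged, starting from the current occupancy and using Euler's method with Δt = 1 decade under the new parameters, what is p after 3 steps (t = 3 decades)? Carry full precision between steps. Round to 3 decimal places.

Observed p* = 241/362 = 0.66575.
Balance c(1−p*) = e gives e = 0.36×(1 − 0.66575) = 0.12033.
Starting from p₀ = 0.66575; update p ← p + (dp/dt)·Δt with the new parameters.
step 1: Δp = +0.04807, p = 0.71381
step 2: Δp = +0.03918, p = 0.75300
step 3: Δp = +0.03071, p = 0.78371

0.784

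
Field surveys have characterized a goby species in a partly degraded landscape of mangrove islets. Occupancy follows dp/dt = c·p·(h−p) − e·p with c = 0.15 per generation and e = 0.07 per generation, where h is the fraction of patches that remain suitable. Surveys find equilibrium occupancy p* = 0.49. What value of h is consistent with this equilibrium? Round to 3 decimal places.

At equilibrium c(h−p*) = e, so h = p* + e/c.
h = 0.49 + 0.07/0.15 = 0.49 + 0.4667 = 0.9567.

0.957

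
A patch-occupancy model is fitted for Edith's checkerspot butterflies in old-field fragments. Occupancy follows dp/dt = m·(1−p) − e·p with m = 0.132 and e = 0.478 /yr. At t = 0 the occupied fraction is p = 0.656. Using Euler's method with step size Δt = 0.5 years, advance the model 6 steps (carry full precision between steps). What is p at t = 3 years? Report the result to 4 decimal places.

Update rule: p ← p + [m·(1−p) − e·p]·Δt with Δt = 0.5.
step 1: Δp = -0.13408, p = 0.52192
step 2: Δp = -0.09319, p = 0.42873
step 3: Δp = -0.06476, p = 0.36397
step 4: Δp = -0.04501, p = 0.31896
step 5: Δp = -0.03128, p = 0.28768
step 6: Δp = -0.02174, p = 0.26594

0.2659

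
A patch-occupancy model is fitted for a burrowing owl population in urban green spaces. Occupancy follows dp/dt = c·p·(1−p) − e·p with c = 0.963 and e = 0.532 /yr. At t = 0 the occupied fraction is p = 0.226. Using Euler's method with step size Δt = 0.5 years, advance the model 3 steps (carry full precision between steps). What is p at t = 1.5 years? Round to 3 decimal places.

Update rule: p ← p + [c·p·(1−p) − e·p]·Δt with Δt = 0.5.
t = 0.5: p = 0.22600 + (+0.02411) = 0.25011
t = 1: p = 0.25011 + (+0.02378) = 0.27389
t = 1.5: p = 0.27389 + (+0.02290) = 0.29679

0.297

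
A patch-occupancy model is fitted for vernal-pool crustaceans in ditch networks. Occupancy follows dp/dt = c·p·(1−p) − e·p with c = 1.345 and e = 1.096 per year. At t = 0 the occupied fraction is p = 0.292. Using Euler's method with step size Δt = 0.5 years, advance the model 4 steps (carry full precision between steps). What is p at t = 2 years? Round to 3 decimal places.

Update rule: p ← p + [c·p·(1−p) − e·p]·Δt with Δt = 0.5.
p: 0.29200 → 0.27101  (Δp = -0.02099)
p: 0.27101 → 0.25536  (Δp = -0.01565)
p: 0.25536 → 0.24330  (Δp = -0.01206)
p: 0.24330 → 0.23378  (Δp = -0.00952)

0.234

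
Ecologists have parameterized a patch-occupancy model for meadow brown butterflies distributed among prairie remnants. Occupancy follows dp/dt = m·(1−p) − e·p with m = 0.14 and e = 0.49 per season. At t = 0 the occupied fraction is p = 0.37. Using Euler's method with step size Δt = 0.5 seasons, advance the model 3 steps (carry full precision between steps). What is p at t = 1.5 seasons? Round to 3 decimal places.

0.270

Update rule: p ← p + [m·(1−p) − e·p]·Δt with Δt = 0.5.
p: 0.37000 → 0.32345  (Δp = -0.04655)
p: 0.32345 → 0.29156  (Δp = -0.03189)
p: 0.29156 → 0.26972  (Δp = -0.02184)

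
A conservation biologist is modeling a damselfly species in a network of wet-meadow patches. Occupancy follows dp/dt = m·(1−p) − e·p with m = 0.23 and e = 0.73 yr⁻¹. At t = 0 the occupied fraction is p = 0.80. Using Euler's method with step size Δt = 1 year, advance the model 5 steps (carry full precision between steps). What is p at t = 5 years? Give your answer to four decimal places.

Update rule: p ← p + [m·(1−p) − e·p]·Δt with Δt = 1.
  1  |  dp/dt·Δt = -0.538000  |  p_1 = 0.262000
  2  |  dp/dt·Δt = -0.021520  |  p_2 = 0.240480
  3  |  dp/dt·Δt = -0.000861  |  p_3 = 0.239619
  4  |  dp/dt·Δt = -0.000034  |  p_4 = 0.239585
  5  |  dp/dt·Δt = -0.000001  |  p_5 = 0.239583

0.2396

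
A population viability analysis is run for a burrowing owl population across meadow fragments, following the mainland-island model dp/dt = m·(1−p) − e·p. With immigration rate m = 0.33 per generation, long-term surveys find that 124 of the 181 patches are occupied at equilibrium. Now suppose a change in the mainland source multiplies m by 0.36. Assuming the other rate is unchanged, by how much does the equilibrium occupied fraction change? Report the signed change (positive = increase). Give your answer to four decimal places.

Observed p* = 124/181 = 0.68508.
Balance m(1−p*) = e·p* gives e = m(1−p*)/p* = 0.33×0.31492/0.68508 = 0.15170.
New p* = m/(m+e) = 0.11880/(0.11880+0.15170) = 0.43919.
Δp* = 0.43919 − 0.68508 = -0.24589.

-0.2459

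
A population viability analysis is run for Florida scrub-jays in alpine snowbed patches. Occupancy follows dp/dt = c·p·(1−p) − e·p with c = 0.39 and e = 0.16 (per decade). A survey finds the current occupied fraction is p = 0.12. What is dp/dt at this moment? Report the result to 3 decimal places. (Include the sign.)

0.022

Colonization term: c·p·(1−p) = 0.39×0.12×0.8800 = 0.04118.
Extinction term: e·p = 0.01920.
dp/dt = 0.04118 − 0.01920 = 0.02198.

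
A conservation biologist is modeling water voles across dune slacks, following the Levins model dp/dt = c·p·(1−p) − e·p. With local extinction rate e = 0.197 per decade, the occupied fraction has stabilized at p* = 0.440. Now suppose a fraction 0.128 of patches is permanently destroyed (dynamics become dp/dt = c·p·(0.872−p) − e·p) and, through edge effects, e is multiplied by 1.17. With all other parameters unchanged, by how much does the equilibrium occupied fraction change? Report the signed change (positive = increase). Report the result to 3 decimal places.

-0.223

Balance c(1−p*) = e gives c = e/(1 − 0.44000) = 0.197/0.56000 = 0.35179.
New p* = 0.872 − e/c = 0.872 − 0.23049/0.35179 = 0.21681.
Δp* = 0.21681 − 0.44000 = -0.22319.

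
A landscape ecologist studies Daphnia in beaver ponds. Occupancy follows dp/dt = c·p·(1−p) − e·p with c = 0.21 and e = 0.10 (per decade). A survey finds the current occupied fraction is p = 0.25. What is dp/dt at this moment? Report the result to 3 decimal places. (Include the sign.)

0.014

Colonization term: c·p·(1−p) = 0.21×0.25×0.7500 = 0.03938.
Extinction term: e·p = 0.02500.
dp/dt = 0.03938 − 0.02500 = 0.01437.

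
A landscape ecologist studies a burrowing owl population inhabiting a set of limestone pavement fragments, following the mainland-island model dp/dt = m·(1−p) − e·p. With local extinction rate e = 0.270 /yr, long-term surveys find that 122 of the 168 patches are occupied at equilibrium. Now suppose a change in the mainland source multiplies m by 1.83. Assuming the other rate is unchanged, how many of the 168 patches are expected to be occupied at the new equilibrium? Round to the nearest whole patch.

Observed p* = 122/168 = 0.72619.
Balance m(1−p*) = e·p* gives m = e·p*/(1−p*) = 0.270×0.72619/0.27381 = 0.71609.
New p* = m/(m+e) = 1.31044/(1.31044+0.27000) = 0.82916.
Expected occupied = 168 × 0.82916 = 139.30 ≈ 139.

139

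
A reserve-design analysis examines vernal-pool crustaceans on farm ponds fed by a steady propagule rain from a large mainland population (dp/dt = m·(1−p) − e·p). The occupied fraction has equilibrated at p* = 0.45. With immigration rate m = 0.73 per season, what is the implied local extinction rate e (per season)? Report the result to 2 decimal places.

At equilibrium m(1−p*) = e·p*, so e = m(1−p*)/p*.
e = 0.73 × 0.5500 / 0.45 = 0.8922.

0.89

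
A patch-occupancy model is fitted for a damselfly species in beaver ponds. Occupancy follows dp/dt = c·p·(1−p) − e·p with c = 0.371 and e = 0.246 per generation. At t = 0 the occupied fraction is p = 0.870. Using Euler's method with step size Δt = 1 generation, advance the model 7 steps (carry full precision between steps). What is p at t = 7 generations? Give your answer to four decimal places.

Update rule: p ← p + [c·p·(1−p) − e·p]·Δt with Δt = 1.
p: 0.87000 → 0.69794  (Δp = -0.17206)
p: 0.69794 → 0.60446  (Δp = -0.09348)
p: 0.60446 → 0.54447  (Δp = -0.06000)
p: 0.54447 → 0.50254  (Δp = -0.04192)
p: 0.50254 → 0.47167  (Δp = -0.03088)
p: 0.47167 → 0.44809  (Δp = -0.02358)
p: 0.44809 → 0.42961  (Δp = -0.01848)

0.4296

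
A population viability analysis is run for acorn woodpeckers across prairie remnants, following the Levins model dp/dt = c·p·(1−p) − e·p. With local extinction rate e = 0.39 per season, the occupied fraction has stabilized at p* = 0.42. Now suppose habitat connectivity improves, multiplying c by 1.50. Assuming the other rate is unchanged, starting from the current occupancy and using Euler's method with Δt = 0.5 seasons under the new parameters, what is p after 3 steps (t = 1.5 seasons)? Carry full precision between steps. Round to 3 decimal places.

Balance c(1−p*) = e gives c = e/(1 − 0.42000) = 0.39/0.58000 = 0.67241.
Starting from p₀ = 0.42000; update p ← p + (dp/dt)·Δt with the new parameters.
t = 0.5: p = 0.42000 + (+0.04095) = 0.46095
t = 1: p = 0.46095 + (+0.03542) = 0.49637
t = 1.5: p = 0.49637 + (+0.02928) = 0.52565

0.526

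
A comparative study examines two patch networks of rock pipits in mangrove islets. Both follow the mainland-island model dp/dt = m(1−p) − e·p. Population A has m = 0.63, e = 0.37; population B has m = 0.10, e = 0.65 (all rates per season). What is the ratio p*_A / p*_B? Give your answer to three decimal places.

4.725

A: p*_A = m/(m+e) = 0.63/1.0000 = 0.6300.
B: p*_B = 0.10/0.7500 = 0.1333.
p*_A / p*_B = 0.6300/0.1333 = 4.7250.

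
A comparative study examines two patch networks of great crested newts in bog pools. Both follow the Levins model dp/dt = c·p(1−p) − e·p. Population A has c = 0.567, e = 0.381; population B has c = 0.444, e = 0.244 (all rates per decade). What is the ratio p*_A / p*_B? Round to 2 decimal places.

0.73

A: p*_A = 1 − 0.381/0.567 = 0.3280.
B: p*_B = 1 − 0.244/0.444 = 0.4505.
p*_A / p*_B = 0.3280/0.4505 = 0.7283.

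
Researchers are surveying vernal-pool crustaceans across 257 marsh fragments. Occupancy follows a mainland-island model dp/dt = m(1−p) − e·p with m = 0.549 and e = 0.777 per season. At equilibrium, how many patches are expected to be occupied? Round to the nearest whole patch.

106

p* = m/(m+e) = 0.549/1.3260 = 0.4140.
Expected occupied patches = N × p* = 257 × 0.4140 = 106.40 ≈ 106.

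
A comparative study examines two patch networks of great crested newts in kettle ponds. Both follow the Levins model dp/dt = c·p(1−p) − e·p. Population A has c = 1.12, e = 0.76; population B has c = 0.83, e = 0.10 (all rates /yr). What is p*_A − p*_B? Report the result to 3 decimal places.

A: p*_A = 1 − 0.76/1.12 = 0.3214.
B: p*_B = 1 − 0.10/0.83 = 0.8795.
p*_A − p*_B = 0.3214 − 0.8795 = -0.5581.

-0.558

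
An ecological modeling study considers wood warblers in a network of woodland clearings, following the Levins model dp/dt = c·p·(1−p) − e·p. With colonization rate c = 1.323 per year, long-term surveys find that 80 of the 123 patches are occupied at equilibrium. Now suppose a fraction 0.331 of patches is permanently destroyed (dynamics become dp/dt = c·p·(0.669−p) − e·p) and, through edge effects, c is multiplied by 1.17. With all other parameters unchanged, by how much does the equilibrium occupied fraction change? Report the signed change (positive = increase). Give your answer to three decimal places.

Observed p* = 80/123 = 0.65041.
Balance c(1−p*) = e gives e = 1.323×(1 − 0.65041) = 0.46251.
New p* = 0.669 − e/c = 0.669 − 0.46251/1.54791 = 0.37020.
Δp* = 0.37020 − 0.65041 = -0.28021.

-0.280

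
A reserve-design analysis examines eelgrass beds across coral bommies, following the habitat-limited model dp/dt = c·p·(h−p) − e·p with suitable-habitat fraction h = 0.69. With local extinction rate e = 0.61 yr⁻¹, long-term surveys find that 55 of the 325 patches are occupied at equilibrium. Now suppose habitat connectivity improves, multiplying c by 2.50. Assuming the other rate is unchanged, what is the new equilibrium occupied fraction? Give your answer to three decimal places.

0.482

Observed p* = 55/325 = 0.16923.
Balance c(h−p*) = e gives c = e/(0.69 − 0.16923) = 0.61/0.52077 = 1.17134.
New p* = 0.69 − e/c = 0.69 − 0.61000/2.92835 = 0.48169.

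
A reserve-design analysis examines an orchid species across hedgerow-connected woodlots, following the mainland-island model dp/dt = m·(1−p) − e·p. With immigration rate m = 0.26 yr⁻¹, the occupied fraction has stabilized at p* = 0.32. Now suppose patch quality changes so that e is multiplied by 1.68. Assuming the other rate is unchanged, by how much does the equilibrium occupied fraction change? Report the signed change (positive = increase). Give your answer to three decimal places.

Balance m(1−p*) = e·p* gives e = m(1−p*)/p* = 0.26×0.68000/0.32000 = 0.55250.
New p* = m/(m+e) = 0.26000/(0.26000+0.92820) = 0.21882.
Δp* = 0.21882 − 0.32000 = -0.10118.

-0.101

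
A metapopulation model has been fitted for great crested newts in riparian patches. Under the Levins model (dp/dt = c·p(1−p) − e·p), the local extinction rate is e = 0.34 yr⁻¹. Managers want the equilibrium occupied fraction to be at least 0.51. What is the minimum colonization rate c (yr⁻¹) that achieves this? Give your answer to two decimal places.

0.69

p* = 1 − e/c ≥ 0.51 requires e/c ≤ 0.4900, i.e. c ≥ e/0.4900.
c_min = 0.34/0.4900 = 0.6939.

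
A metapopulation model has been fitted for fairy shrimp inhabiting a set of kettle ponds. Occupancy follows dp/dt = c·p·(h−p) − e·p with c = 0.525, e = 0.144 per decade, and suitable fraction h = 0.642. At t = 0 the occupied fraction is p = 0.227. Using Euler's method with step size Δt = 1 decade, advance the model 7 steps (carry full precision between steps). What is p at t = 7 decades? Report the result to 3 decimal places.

0.320

Update rule: p ← p + [c·p·(h−p) − e·p]·Δt with Δt = 1.
  1  |  dp/dt·Δt = +0.016770  |  p_1 = 0.243770
  2  |  dp/dt·Δt = +0.015862  |  p_2 = 0.259632
  3  |  dp/dt·Δt = +0.014732  |  p_3 = 0.274364
  4  |  dp/dt·Δt = +0.013446  |  p_4 = 0.287811
  5  |  dp/dt·Δt = +0.012073  |  p_5 = 0.299884
  6  |  dp/dt·Δt = +0.010679  |  p_6 = 0.310563
  7  |  dp/dt·Δt = +0.009318  |  p_7 = 0.319881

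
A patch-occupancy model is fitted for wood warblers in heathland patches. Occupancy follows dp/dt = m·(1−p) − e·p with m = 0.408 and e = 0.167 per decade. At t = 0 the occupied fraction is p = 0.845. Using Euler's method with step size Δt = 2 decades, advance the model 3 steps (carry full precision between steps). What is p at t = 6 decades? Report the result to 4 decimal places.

Update rule: p ← p + [m·(1−p) − e·p]·Δt with Δt = 2.
step 1: Δp = -0.15575, p = 0.68925
step 2: Δp = +0.02336, p = 0.71261
step 3: Δp = -0.00350, p = 0.70911

0.7091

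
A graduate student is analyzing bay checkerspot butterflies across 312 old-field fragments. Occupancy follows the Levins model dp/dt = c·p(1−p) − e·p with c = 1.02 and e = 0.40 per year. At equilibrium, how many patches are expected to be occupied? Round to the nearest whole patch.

190

p* = 1 − e/c = 1 − 0.40/1.02 = 0.6078.
Expected occupied patches = N × p* = 312 × 0.6078 = 189.65 ≈ 190.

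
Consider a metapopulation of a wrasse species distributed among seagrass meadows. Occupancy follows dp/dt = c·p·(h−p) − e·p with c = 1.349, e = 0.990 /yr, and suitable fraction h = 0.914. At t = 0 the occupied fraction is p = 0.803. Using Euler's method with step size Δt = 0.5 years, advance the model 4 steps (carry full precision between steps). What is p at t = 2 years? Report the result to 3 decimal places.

Update rule: p ← p + [c·p·(h−p) − e·p]·Δt with Δt = 0.5.
t = 0.5: p = 0.80300 + (-0.33736) = 0.46564
t = 1: p = 0.46564 + (-0.08967) = 0.37596
t = 1.5: p = 0.37596 + (-0.04966) = 0.32630
t = 2: p = 0.32630 + (-0.03217) = 0.29413

0.294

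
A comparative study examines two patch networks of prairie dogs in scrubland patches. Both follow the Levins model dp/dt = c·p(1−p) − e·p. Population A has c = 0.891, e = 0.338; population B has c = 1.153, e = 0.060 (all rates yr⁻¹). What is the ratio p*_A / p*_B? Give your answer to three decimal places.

0.655

A: p*_A = 1 − 0.338/0.891 = 0.6207.
B: p*_B = 1 − 0.060/1.153 = 0.9480.
p*_A / p*_B = 0.6207/0.9480 = 0.6547.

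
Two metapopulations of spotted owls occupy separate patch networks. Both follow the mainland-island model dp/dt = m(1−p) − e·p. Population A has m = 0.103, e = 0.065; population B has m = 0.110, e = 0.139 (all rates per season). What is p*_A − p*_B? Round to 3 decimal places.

A: p*_A = m/(m+e) = 0.103/0.1680 = 0.6131.
B: p*_B = 0.110/0.2490 = 0.4418.
p*_A − p*_B = 0.6131 − 0.4418 = 0.1713.

0.171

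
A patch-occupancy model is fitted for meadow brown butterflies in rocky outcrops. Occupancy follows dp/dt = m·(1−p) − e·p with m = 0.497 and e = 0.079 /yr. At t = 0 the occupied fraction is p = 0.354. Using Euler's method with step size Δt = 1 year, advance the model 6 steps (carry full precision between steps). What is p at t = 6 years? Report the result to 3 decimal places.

Update rule: p ← p + [m·(1−p) − e·p]·Δt with Δt = 1.
  1  |  dp/dt·Δt = +0.293096  |  p_1 = 0.647096
  2  |  dp/dt·Δt = +0.124273  |  p_2 = 0.771369
  3  |  dp/dt·Δt = +0.052692  |  p_3 = 0.824060
  4  |  dp/dt·Δt = +0.022341  |  p_4 = 0.846402
  5  |  dp/dt·Δt = +0.009473  |  p_5 = 0.855874
  6  |  dp/dt·Δt = +0.004016  |  p_6 = 0.859891

0.860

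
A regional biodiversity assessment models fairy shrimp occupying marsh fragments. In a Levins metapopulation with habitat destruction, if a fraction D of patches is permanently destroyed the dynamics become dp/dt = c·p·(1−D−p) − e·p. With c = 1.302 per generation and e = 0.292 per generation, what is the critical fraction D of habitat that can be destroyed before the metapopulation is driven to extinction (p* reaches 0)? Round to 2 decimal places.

0.78

The nontrivial equilibrium is p* = (1−D) − e/c; extinction occurs when this hits zero.
So D_crit = 1 − e/c = 1 − 0.292/1.302 = 1 − 0.2243 = 0.7757.
Note this equals the original equilibrium occupancy — the Levins extinction-debt result.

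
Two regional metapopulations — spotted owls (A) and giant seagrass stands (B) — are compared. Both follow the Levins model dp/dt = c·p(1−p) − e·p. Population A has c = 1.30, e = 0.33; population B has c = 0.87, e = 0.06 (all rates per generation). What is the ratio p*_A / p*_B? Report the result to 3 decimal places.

0.801

A: p*_A = 1 − 0.33/1.30 = 0.7462.
B: p*_B = 1 − 0.06/0.87 = 0.9310.
p*_A / p*_B = 0.7462/0.9310 = 0.8014.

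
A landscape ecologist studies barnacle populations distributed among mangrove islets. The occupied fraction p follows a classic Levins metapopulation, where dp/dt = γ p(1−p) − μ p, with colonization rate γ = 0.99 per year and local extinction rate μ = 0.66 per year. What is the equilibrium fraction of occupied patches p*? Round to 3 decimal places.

Setting dp/dt = 0 and dividing through by p* gives γ·(1−p*) = μ.
So p* = 1 − μ/γ = 1 − 0.66/0.99 = 1 − 0.6667 = 0.3333.

0.333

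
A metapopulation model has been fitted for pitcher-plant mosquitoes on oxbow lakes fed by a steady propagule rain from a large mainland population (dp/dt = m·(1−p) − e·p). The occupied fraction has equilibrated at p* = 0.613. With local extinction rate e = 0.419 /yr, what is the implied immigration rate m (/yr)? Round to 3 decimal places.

0.664

At equilibrium m(1−p*) = e·p*, so m = e·p*/(1−p*).
m = 0.419 × 0.613 / 0.3870 = 0.2568/0.3870 = 0.6637.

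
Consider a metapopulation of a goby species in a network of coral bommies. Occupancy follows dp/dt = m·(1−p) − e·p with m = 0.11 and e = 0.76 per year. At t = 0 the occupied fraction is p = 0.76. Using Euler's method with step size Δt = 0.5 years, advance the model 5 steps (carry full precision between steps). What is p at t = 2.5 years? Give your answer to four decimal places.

Update rule: p ← p + [m·(1−p) − e·p]·Δt with Δt = 0.5.
t = 0.5: p = 0.76000 + (-0.27560) = 0.48440
t = 1: p = 0.48440 + (-0.15571) = 0.32869
t = 1.5: p = 0.32869 + (-0.08798) = 0.24071
t = 2: p = 0.24071 + (-0.04971) = 0.19100
t = 2.5: p = 0.19100 + (-0.02808) = 0.16291

0.1629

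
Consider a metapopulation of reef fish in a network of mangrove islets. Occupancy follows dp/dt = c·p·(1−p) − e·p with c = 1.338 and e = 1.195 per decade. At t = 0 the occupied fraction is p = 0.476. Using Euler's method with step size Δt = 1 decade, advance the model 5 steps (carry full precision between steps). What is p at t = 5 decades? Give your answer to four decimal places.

Update rule: p ← p + [c·p·(1−p) − e·p]·Δt with Δt = 1.
  1  |  dp/dt·Δt = -0.235091  |  p_1 = 0.240909
  2  |  dp/dt·Δt = -0.043204  |  p_2 = 0.197705
  3  |  dp/dt·Δt = -0.024027  |  p_3 = 0.173678
  4  |  dp/dt·Δt = -0.015524  |  p_4 = 0.158155
  5  |  dp/dt·Δt = -0.010851  |  p_5 = 0.147304

0.1473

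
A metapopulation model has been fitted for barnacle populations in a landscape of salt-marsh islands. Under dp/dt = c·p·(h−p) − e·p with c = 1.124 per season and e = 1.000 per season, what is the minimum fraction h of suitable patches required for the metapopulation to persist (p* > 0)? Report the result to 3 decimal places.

p* = h − e/c is positive only when h > e/c.
h_min = e/c = 1.000/1.124 = 0.8897.

0.890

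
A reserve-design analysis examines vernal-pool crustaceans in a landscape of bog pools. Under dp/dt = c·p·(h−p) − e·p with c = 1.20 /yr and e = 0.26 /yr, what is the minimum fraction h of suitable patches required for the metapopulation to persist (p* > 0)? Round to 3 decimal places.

0.217

p* = h − e/c is positive only when h > e/c.
h_min = e/c = 0.26/1.20 = 0.2167.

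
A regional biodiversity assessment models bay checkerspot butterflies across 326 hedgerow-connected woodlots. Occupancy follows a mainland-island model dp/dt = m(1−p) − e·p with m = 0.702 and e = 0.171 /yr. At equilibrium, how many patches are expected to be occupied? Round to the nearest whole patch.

p* = m/(m+e) = 0.702/0.8730 = 0.8041.
Expected occupied patches = N × p* = 326 × 0.8041 = 262.14 ≈ 262.

262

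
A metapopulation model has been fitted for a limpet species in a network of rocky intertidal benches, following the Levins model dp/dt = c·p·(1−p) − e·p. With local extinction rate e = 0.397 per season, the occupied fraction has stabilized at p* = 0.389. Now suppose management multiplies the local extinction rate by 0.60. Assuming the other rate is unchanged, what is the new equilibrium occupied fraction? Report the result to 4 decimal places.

0.6334

Balance c(1−p*) = e gives c = e/(1 − 0.38900) = 0.397/0.61100 = 0.64975.
New p* = 1 − e/c = 1 − 0.23820/0.64975 = 0.63340.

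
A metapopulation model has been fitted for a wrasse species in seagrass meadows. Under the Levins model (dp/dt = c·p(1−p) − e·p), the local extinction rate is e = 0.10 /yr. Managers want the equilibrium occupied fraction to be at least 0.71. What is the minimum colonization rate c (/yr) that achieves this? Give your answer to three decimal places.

0.345

p* = 1 − e/c ≥ 0.71 requires e/c ≤ 0.2900, i.e. c ≥ e/0.2900.
c_min = 0.10/0.2900 = 0.3448.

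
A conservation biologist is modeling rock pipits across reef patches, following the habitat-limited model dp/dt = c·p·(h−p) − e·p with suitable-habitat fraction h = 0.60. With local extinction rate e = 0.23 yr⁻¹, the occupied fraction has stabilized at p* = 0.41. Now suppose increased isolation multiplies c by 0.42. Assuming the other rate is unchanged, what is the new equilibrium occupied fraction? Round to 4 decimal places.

Balance c(h−p*) = e gives c = e/(0.6 − 0.41000) = 0.23/0.19000 = 1.21053.
New p* = 0.6 − e/c = 0.6 − 0.23000/0.50842 = 0.14762.

0.1476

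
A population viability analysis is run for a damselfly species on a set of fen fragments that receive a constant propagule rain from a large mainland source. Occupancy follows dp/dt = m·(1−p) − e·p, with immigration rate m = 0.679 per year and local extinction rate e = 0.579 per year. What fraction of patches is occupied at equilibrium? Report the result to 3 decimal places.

At equilibrium the propagule rain into empty patches balances local extinction: m(1−p*) = e·p*.
p* = m/(m+e) = 0.679/(0.679+0.579) = 0.679/1.2580 = 0.5397.

0.540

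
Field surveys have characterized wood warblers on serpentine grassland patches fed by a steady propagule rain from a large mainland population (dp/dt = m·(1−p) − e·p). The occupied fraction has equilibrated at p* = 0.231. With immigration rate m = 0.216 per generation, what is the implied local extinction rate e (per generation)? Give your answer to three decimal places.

0.719

At equilibrium m(1−p*) = e·p*, so e = m(1−p*)/p*.
e = 0.216 × 0.7690 / 0.231 = 0.7191.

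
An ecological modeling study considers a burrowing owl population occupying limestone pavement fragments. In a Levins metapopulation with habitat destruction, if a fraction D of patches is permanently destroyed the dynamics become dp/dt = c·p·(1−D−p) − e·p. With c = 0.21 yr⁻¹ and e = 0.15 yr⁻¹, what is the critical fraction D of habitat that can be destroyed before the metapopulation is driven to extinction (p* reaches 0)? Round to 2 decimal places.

0.29

The nontrivial equilibrium is p* = (1−D) − e/c; extinction occurs when this hits zero.
So D_crit = 1 − e/c = 1 − 0.15/0.21 = 1 − 0.7143 = 0.2857.
Note this equals the original equilibrium occupancy — the Levins extinction-debt result.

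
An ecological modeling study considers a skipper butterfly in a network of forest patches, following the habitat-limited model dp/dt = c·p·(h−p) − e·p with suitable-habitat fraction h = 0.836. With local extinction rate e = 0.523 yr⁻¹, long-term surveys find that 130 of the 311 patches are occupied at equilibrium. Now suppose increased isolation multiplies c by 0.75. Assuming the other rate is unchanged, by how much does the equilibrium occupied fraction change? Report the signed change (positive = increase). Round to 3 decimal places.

Observed p* = 130/311 = 0.41801.
Balance c(h−p*) = e gives c = e/(0.836 − 0.41801) = 0.523/0.41799 = 1.25123.
New p* = 0.836 − e/c = 0.836 − 0.52300/0.93842 = 0.27868.
Δp* = 0.27868 − 0.41801 = -0.13933.

-0.139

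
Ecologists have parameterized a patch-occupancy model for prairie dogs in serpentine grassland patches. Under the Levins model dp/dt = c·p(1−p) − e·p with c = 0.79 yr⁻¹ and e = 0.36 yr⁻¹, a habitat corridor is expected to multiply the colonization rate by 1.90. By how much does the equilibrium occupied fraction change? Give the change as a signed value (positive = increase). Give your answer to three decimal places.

0.216

Before: p* = 1 − 0.36/0.79 = 0.5443.
After the change, c = 1.501, e = 0.36, so p* = 1 − 0.36/1.501 = 0.7602.
Δp* = 0.7602 − 0.5443 = +0.2159.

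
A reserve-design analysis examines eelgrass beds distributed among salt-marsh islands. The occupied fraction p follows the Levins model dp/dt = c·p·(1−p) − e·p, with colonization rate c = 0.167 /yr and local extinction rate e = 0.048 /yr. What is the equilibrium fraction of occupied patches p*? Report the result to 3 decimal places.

Setting dp/dt = 0 and dividing through by p* gives c·(1−p*) = e.
So p* = 1 − e/c = 1 − 0.048/0.167 = 1 − 0.2874 = 0.7126.

0.713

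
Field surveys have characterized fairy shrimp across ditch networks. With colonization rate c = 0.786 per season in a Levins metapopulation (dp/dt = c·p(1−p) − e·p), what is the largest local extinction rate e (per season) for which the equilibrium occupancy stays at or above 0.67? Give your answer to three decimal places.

0.259

1 − e/c ≥ 0.67 ⇒ e ≤ c(1 − 0.67) = 0.786 × 0.3300.
e_max = 0.2594.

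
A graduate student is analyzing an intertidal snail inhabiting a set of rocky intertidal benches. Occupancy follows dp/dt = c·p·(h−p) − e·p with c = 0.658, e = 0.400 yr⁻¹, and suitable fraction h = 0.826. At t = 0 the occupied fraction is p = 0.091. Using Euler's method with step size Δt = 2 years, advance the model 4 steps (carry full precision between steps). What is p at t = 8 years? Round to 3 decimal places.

0.152

Update rule: p ← p + [c·p·(h−p) − e·p]·Δt with Δt = 2.
step 1: Δp = +0.01522, p = 0.10622
step 2: Δp = +0.01564, p = 0.12186
step 3: Δp = +0.01543, p = 0.13729
step 4: Δp = +0.01460, p = 0.15189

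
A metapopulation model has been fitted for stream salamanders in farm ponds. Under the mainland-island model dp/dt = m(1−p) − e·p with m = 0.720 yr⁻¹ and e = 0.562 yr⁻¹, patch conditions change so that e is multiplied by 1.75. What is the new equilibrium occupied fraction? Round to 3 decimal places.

Before: p* = 0.720/(0.720+0.562) = 0.5616.
After: m = 0.72, e = 0.9835; p* = 0.72/1.7035 = 0.4227.

0.423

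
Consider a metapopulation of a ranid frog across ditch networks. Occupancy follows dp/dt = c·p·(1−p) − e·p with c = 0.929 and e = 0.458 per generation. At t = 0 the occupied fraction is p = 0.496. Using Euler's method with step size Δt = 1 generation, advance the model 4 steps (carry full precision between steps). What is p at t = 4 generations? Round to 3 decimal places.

0.506

Update rule: p ← p + [c·p·(1−p) − e·p]·Δt with Δt = 1.
  1  |  dp/dt·Δt = +0.005067  |  p_1 = 0.501067
  2  |  dp/dt·Δt = +0.002760  |  p_2 = 0.503827
  3  |  dp/dt·Δt = +0.001483  |  p_3 = 0.505311
  4  |  dp/dt·Δt = +0.000791  |  p_4 = 0.506102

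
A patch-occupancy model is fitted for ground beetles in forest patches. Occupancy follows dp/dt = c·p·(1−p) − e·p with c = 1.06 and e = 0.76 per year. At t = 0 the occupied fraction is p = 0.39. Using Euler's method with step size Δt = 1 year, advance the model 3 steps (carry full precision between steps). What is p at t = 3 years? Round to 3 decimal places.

Update rule: p ← p + [c·p·(1−p) − e·p]·Δt with Δt = 1.
  1  |  dp/dt·Δt = -0.044226  |  p_1 = 0.345774
  2  |  dp/dt·Δt = -0.023001  |  p_2 = 0.322773
  3  |  dp/dt·Δt = -0.013601  |  p_3 = 0.309172

0.309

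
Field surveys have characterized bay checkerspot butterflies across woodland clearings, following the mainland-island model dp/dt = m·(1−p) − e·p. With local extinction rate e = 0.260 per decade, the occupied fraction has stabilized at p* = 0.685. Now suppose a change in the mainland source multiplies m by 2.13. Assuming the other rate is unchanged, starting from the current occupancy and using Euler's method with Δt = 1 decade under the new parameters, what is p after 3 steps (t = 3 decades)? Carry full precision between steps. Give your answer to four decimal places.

0.8362

Balance m(1−p*) = e·p* gives m = e·p*/(1−p*) = 0.260×0.68500/0.31500 = 0.56540.
Starting from p₀ = 0.68500; update p ← p + (dp/dt)·Δt with the new parameters.
t = 1: p = 0.68500 + (+0.20125) = 0.88625
t = 2: p = 0.88625 + (-0.09344) = 0.79281
t = 3: p = 0.79281 + (+0.04338) = 0.83620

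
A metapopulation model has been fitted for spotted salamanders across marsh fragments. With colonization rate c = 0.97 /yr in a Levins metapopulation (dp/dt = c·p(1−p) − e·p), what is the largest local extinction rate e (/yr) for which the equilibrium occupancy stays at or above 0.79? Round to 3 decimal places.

0.204

1 − e/c ≥ 0.79 ⇒ e ≤ c(1 − 0.79) = 0.97 × 0.2100.
e_max = 0.2037.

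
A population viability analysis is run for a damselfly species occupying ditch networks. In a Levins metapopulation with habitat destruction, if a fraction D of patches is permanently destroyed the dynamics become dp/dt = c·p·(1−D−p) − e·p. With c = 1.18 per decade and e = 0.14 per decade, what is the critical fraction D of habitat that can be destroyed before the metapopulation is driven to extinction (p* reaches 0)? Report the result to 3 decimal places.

The nontrivial equilibrium is p* = (1−D) − e/c; extinction occurs when this hits zero.
So D_crit = 1 − e/c = 1 − 0.14/1.18 = 1 − 0.1186 = 0.8814.
This equals the undisturbed p*, a classic result of Lande's extension.

0.881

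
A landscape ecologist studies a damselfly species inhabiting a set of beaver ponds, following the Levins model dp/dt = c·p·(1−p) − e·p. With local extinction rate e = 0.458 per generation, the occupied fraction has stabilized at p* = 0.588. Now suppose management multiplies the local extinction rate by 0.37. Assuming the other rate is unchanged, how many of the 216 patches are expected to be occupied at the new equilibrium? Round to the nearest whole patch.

183

Balance c(1−p*) = e gives c = e/(1 − 0.58800) = 0.458/0.41200 = 1.11165.
New p* = 1 − e/c = 1 − 0.16946/1.11165 = 0.84756.
Expected occupied = 216 × 0.84756 = 183.07 ≈ 183.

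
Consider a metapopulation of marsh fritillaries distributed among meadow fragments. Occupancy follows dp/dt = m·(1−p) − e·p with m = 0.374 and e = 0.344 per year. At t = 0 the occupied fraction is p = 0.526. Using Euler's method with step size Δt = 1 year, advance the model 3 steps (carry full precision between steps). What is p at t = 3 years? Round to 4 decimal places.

Update rule: p ← p + [m·(1−p) − e·p]·Δt with Δt = 1.
step 1: Δp = -0.00367, p = 0.52233
step 2: Δp = -0.00103, p = 0.52130
step 3: Δp = -0.00029, p = 0.52101

0.5210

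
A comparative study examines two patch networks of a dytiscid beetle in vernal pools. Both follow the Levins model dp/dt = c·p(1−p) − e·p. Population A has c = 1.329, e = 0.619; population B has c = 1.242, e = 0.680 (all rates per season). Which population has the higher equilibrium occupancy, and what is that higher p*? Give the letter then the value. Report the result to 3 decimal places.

A: p*_A = 1 − 0.619/1.329 = 0.5342.
B: p*_B = 1 − 0.680/1.242 = 0.4525.
A is higher at 0.5342.

A, 0.534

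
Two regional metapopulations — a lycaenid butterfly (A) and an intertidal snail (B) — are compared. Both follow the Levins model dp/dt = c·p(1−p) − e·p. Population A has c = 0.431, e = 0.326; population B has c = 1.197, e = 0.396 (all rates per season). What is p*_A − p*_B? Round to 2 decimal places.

A: p*_A = 1 − 0.326/0.431 = 0.2436.
B: p*_B = 1 − 0.396/1.197 = 0.6692.
p*_A − p*_B = 0.2436 − 0.6692 = -0.4256.

-0.43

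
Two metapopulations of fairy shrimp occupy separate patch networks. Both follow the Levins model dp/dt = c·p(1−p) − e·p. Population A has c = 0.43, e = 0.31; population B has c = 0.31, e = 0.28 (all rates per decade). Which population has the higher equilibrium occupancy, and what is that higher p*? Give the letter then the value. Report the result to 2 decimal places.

A, 0.28

A: p*_A = 1 − 0.31/0.43 = 0.2791.
B: p*_B = 1 − 0.28/0.31 = 0.0968.
A is higher at 0.2791.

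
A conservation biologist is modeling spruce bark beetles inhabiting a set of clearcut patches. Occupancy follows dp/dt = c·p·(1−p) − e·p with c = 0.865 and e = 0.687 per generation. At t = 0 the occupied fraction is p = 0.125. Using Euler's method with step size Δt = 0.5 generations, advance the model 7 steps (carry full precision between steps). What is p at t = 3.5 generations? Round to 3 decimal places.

0.153

Update rule: p ← p + [c·p·(1−p) − e·p]·Δt with Δt = 0.5.
p: 0.12500 → 0.12937  (Δp = +0.00437)
p: 0.12937 → 0.13364  (Δp = +0.00428)
p: 0.13364 → 0.13781  (Δp = +0.00417)
p: 0.13781 → 0.14186  (Δp = +0.00405)
p: 0.14186 → 0.14579  (Δp = +0.00392)
p: 0.14579 → 0.14957  (Δp = +0.00378)
p: 0.14957 → 0.15320  (Δp = +0.00364)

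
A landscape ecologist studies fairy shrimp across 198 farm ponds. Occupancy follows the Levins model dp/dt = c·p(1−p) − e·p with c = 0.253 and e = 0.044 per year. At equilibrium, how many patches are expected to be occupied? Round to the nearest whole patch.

164

p* = 1 − e/c = 1 − 0.044/0.253 = 0.8261.
Expected occupied patches = N × p* = 198 × 0.8261 = 163.57 ≈ 164.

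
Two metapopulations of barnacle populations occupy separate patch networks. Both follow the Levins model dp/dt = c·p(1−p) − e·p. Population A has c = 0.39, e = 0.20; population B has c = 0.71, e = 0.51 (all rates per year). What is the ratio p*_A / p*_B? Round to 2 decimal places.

A: p*_A = 1 − 0.20/0.39 = 0.4872.
B: p*_B = 1 − 0.51/0.71 = 0.2817.
p*_A / p*_B = 0.4872/0.2817 = 1.7295.

1.73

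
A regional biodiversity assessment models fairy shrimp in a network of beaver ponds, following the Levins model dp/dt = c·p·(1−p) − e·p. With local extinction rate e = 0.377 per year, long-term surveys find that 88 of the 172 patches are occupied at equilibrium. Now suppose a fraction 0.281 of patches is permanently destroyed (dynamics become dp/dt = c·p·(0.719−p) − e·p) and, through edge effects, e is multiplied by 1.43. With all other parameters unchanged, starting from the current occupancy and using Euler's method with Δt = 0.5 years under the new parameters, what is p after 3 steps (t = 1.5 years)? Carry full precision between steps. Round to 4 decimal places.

0.3067

Observed p* = 88/172 = 0.51163.
Balance c(1−p*) = e gives c = e/(1 − 0.51163) = 0.377/0.48837 = 0.77195.
Starting from p₀ = 0.51163; update p ← p + (dp/dt)·Δt with the new parameters.
  1  |  dp/dt·Δt = -0.096961  |  p_1 = 0.414667
  2  |  dp/dt·Δt = -0.063067  |  p_2 = 0.351600
  3  |  dp/dt·Δt = -0.044916  |  p_3 = 0.306684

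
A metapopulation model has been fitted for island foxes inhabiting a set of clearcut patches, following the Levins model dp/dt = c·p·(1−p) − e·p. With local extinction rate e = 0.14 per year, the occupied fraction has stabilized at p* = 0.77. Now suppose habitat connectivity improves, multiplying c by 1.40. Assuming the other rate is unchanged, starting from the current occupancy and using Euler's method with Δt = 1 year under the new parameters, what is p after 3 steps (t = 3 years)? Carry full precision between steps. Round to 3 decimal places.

Balance c(1−p*) = e gives c = e/(1 − 0.77000) = 0.14/0.23000 = 0.60870.
Starting from p₀ = 0.77000; update p ← p + (dp/dt)·Δt with the new parameters.
p: 0.77000 → 0.81312  (Δp = +0.04312)
p: 0.81312 → 0.82878  (Δp = +0.01566)
p: 0.82878 → 0.83368  (Δp = +0.00490)

0.834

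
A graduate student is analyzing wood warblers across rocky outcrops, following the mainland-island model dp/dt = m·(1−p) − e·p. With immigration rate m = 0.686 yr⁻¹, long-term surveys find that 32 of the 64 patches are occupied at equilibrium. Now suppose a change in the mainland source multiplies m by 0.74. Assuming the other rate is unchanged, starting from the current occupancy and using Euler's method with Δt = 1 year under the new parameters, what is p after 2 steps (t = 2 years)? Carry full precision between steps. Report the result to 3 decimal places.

Observed p* = 32/64 = 0.50000.
Balance m(1−p*) = e·p* gives e = m(1−p*)/p* = 0.686×0.50000/0.50000 = 0.68600.
Starting from p₀ = 0.50000; update p ← p + (dp/dt)·Δt with the new parameters.
t = 1: p = 0.50000 + (-0.08918) = 0.41082
t = 2: p = 0.41082 + (+0.01727) = 0.42809

0.428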